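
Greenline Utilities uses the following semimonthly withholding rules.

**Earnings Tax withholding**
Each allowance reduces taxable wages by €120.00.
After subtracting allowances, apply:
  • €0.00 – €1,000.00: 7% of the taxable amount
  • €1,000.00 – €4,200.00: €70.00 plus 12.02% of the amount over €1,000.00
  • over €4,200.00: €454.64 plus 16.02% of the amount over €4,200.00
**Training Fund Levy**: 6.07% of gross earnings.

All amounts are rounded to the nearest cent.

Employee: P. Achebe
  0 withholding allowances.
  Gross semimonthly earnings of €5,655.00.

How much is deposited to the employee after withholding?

€4,624.01

Earnings Tax: taxable = €5,655.00
  €454.64 + 16.02% × (€5,655.00 − €4,200.00) = €454.64 + 16.02% × €1,455.00 = €687.73
Training Fund Levy: 6.07% × €5,655.00 = €343.26
Total withheld: €687.73 + €343.26 = €1,030.99
Net pay: €5,655.00 − €1,030.99 = €4,624.01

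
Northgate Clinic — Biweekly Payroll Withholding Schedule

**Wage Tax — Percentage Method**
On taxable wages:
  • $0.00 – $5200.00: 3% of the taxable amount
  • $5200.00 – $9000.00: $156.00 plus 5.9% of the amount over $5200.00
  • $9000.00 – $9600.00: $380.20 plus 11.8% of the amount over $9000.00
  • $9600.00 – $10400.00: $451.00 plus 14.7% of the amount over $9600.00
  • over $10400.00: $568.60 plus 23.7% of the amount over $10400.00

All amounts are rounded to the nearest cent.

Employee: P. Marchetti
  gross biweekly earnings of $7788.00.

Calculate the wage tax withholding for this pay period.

Wage Tax: taxable = $7788.00
  $156.00 + 5.9% × ($7788.00 − $5200.00) = $156.00 + 5.9% × $2588.00 = $308.69

$308.69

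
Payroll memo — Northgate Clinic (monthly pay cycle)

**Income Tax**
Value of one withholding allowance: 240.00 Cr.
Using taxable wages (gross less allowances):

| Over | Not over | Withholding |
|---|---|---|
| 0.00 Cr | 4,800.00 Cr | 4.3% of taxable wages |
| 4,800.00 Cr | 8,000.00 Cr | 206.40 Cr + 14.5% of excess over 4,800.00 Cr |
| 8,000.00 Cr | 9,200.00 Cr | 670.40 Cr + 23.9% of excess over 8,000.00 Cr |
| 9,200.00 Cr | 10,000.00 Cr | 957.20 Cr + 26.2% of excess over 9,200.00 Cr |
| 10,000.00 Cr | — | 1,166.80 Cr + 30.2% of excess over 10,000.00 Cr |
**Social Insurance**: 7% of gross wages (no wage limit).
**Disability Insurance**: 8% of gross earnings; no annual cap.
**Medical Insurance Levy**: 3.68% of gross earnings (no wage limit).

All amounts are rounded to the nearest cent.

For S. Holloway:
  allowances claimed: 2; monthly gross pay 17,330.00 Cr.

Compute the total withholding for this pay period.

Income Tax: taxable = 17,330.00 Cr − 2×240.00 Cr = 16,850.00 Cr
  1,166.80 Cr + 30.2% × (16,850.00 Cr − 10,000.00 Cr) = 1,166.80 Cr + 30.2% × 6,850.00 Cr = 3,235.50 Cr
Social Insurance: 7% × 17,330.00 Cr = 1,213.10 Cr
Disability Insurance: 8% × 17,330.00 Cr = 1,386.40 Cr
Medical Insurance Levy: 3.68% × 17,330.00 Cr = 637.74 Cr
Total: 3,235.50 Cr + 1,213.10 Cr + 1,386.40 Cr + 637.74 Cr = 6,472.74 Cr

6,472.74 Cr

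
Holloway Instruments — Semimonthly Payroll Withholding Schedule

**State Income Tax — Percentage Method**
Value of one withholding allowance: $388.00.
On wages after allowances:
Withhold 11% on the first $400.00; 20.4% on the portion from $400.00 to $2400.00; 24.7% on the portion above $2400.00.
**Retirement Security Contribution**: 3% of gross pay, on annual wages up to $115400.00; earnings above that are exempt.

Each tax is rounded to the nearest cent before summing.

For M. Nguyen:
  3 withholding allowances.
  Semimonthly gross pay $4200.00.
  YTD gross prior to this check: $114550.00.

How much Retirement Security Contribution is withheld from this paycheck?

Retirement Security Contribution: cap $115400.00 − YTD $114550.00 = $850.00 subject; 3% × $850.00 = $25.50

$25.50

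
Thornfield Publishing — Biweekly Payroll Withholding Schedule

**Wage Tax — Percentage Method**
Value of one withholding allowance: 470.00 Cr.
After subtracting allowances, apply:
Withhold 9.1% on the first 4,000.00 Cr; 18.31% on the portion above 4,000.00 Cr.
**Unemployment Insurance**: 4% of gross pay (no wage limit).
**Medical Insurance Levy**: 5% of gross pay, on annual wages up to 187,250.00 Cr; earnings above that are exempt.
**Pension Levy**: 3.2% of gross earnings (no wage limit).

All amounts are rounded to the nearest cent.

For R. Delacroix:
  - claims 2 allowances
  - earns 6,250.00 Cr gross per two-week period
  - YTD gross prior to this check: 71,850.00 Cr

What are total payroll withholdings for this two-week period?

Wage Tax: taxable = 6,250.00 Cr − 2×470.00 Cr = 5,310.00 Cr
  364.00 Cr + 18.31% × (5,310.00 Cr − 4,000.00 Cr) = 364.00 Cr + 18.31% × 1,310.00 Cr = 603.86 Cr
Unemployment Insurance: 4% × 6,250.00 Cr = 250.00 Cr
Medical Insurance Levy: 5% × 6,250.00 Cr = 312.50 Cr
Pension Levy: 3.2% × 6,250.00 Cr = 200.00 Cr
Total: 603.86 Cr + 250.00 Cr + 312.50 Cr + 200.00 Cr = 1,366.36 Cr

1,366.36 Cr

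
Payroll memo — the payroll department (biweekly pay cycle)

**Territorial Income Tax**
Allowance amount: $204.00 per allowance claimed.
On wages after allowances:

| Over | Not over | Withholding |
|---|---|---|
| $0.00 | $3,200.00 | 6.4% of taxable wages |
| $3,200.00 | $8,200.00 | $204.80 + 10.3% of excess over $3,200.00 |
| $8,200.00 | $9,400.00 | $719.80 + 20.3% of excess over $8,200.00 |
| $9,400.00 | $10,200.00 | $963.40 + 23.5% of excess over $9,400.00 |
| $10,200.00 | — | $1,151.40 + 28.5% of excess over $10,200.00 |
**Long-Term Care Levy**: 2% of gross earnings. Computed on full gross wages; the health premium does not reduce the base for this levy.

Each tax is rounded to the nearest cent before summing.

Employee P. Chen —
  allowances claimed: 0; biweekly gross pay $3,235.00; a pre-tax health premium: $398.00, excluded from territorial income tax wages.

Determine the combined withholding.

$246.27

Territorial Income Tax: taxable = $3,235.00 − $398.00 = $2,837.00
  6.4% × $2,837.00 = $181.57
Long-Term Care Levy: 2% × $3,235.00 = $64.70
Total: $181.57 + $64.70 = $246.27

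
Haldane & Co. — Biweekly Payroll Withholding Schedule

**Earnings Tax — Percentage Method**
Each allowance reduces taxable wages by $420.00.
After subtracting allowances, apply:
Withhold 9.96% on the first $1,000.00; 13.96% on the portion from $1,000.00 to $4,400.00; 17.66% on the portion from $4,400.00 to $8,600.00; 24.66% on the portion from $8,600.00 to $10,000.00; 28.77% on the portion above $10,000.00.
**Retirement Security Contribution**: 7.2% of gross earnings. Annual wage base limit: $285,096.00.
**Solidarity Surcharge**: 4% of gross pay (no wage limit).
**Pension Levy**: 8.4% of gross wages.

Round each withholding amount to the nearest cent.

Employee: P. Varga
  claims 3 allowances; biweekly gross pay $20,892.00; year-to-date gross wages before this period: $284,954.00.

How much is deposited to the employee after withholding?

$13,858.84

Earnings Tax: taxable = $20,892.00 − 3×$420.00 = $19,632.00
  $1,661.20 + 28.77% × ($19,632.00 − $10,000.00) = $1,661.20 + 28.77% × $9,632.00 = $4,432.33
Retirement Security Contribution: cap $285,096.00 − YTD $284,954.00 = $142.00 subject; 7.2% × $142.00 = $10.22
Solidarity Surcharge: 4% × $20,892.00 = $835.68
Pension Levy: 8.4% × $20,892.00 = $1,754.93
Total withheld: $4,432.33 + $10.22 + $835.68 + $1,754.93 = $7,033.16
Net pay: $20,892.00 − $7,033.16 = $13,858.84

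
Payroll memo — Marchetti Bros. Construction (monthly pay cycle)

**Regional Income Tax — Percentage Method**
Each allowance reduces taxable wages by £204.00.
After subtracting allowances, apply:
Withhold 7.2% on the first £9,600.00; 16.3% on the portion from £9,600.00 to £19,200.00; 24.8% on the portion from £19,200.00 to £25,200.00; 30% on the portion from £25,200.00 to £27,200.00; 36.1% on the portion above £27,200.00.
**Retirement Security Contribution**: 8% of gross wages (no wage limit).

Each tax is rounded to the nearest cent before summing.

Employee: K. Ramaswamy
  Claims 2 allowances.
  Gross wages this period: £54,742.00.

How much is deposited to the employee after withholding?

Regional Income Tax: taxable = £54,742.00 − 2×£204.00 = £54,334.00
  £4,344.00 + 36.1% × (£54,334.00 − £27,200.00) = £4,344.00 + 36.1% × £27,134.00 = £14,139.37
Retirement Security Contribution: 8% × £54,742.00 = £4,379.36
Total withheld: £14,139.37 + £4,379.36 = £18,518.73
Net pay: £54,742.00 − £18,518.73 = £36,223.27

£36,223.27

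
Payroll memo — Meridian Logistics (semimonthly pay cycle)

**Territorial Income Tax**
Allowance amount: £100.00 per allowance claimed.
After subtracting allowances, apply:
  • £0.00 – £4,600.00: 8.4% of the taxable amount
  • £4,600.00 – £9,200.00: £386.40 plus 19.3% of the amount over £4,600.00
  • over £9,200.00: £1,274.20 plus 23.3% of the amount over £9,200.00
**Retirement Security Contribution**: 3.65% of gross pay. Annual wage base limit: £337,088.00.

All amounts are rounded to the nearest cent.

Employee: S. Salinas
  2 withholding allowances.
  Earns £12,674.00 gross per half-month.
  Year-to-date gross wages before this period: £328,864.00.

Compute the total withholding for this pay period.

£2,337.22

Territorial Income Tax: taxable = £12,674.00 − 2×£100.00 = £12,474.00
  £1,274.20 + 23.3% × (£12,474.00 − £9,200.00) = £1,274.20 + 23.3% × £3,274.00 = £2,037.04
Retirement Security Contribution: cap £337,088.00 − YTD £328,864.00 = £8,224.00 subject; 3.65% × £8,224.00 = £300.18
Total: £2,037.04 + £300.18 = £2,337.22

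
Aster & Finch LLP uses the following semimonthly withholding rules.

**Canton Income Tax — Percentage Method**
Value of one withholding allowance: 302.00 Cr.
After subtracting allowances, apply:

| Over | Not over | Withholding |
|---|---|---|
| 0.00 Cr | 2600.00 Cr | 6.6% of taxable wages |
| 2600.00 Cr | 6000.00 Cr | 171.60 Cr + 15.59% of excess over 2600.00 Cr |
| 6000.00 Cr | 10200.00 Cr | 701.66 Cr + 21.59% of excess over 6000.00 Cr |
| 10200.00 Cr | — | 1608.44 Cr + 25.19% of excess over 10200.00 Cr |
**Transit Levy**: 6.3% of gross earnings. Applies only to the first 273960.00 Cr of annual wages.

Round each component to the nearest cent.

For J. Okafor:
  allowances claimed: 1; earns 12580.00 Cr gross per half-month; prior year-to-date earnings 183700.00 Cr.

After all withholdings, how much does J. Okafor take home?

9655.57 Cr

Canton Income Tax: taxable = 12580.00 Cr − 1×302.00 Cr = 12278.00 Cr
  1608.44 Cr + 25.19% × (12278.00 Cr − 10200.00 Cr) = 1608.44 Cr + 25.19% × 2078.00 Cr = 2131.89 Cr
Transit Levy: 6.3% × 12580.00 Cr = 792.54 Cr
Total withheld: 2131.89 Cr + 792.54 Cr = 2924.43 Cr
Net pay: 12580.00 Cr − 2924.43 Cr = 9655.57 Cr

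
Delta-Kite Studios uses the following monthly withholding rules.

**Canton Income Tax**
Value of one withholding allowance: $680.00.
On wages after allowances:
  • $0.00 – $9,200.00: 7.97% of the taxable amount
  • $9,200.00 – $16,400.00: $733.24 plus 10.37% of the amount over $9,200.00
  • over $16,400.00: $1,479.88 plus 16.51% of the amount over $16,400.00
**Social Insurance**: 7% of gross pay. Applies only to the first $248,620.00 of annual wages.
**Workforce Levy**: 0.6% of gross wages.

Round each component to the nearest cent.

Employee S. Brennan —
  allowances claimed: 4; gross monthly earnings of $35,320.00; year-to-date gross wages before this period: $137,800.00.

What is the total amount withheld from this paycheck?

Canton Income Tax: taxable = $35,320.00 − 4×$680.00 = $32,600.00
  $1,479.88 + 16.51% × ($32,600.00 − $16,400.00) = $1,479.88 + 16.51% × $16,200.00 = $4,154.50
Social Insurance: 7% × $35,320.00 = $2,472.40
Workforce Levy: 0.6% × $35,320.00 = $211.92
Total: $4,154.50 + $2,472.40 + $211.92 = $6,838.82

$6,838.82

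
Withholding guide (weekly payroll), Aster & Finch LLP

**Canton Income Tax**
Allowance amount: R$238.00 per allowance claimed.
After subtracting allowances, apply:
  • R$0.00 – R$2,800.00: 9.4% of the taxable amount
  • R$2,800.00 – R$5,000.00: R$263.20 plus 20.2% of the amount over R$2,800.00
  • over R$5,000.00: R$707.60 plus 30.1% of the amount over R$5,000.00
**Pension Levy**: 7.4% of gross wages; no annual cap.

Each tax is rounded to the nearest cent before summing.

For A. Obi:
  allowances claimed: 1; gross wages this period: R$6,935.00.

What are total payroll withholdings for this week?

R$1,731.59

Canton Income Tax: taxable = R$6,935.00 − 1×R$238.00 = R$6,697.00
  R$707.60 + 30.1% × (R$6,697.00 − R$5,000.00) = R$707.60 + 30.1% × R$1,697.00 = R$1,218.40
Pension Levy: 7.4% × R$6,935.00 = R$513.19
Total: R$1,218.40 + R$513.19 = R$1,731.59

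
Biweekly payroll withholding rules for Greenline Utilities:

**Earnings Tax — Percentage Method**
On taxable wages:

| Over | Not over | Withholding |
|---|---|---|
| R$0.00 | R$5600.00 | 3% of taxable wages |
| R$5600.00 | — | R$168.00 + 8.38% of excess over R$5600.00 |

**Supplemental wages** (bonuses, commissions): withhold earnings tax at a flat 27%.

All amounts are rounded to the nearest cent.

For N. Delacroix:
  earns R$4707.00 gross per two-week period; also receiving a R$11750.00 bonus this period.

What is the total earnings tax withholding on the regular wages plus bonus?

Earnings Tax: taxable = R$4707.00
  3% × R$4707.00 = R$141.21
Supplemental (27% flat on bonus): 27% × R$11750.00 = R$3172.50
Total earnings tax: R$141.21 + R$3172.50 = R$3313.71

R$3313.71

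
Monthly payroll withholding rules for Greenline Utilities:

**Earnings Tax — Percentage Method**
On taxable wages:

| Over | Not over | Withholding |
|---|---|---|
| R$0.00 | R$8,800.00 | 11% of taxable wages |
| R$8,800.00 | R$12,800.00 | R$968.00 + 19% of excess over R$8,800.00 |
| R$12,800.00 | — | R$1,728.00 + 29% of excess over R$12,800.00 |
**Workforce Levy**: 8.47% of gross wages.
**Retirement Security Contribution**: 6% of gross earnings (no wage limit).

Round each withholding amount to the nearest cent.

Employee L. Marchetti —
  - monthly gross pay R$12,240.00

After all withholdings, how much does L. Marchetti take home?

R$8,847.27

Earnings Tax: taxable = R$12,240.00
  R$968.00 + 19% × (R$12,240.00 − R$8,800.00) = R$968.00 + 19% × R$3,440.00 = R$1,621.60
Workforce Levy: 8.47% × R$12,240.00 = R$1,036.73
Retirement Security Contribution: 6% × R$12,240.00 = R$734.40
Total withheld: R$1,621.60 + R$1,036.73 + R$734.40 = R$3,392.73
Net pay: R$12,240.00 − R$3,392.73 = R$8,847.27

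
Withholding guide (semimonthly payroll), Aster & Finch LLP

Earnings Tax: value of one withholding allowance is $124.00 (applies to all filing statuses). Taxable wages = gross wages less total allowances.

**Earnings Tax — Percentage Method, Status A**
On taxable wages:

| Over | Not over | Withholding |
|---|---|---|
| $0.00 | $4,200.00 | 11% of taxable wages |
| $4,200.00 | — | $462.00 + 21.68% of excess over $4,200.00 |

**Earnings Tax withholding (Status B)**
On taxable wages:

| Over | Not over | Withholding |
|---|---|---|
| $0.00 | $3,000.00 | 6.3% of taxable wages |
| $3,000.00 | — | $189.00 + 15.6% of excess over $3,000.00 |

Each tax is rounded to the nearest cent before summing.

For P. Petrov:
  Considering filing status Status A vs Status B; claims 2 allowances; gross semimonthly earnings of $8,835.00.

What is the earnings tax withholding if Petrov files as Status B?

Earnings Tax (Status B): taxable = $8,835.00 − 2×$124.00 = $8,587.00
  $189.00 + 15.6% × ($8,587.00 − $3,000.00) = $189.00 + 15.6% × $5,587.00 = $1,060.57

$1,060.57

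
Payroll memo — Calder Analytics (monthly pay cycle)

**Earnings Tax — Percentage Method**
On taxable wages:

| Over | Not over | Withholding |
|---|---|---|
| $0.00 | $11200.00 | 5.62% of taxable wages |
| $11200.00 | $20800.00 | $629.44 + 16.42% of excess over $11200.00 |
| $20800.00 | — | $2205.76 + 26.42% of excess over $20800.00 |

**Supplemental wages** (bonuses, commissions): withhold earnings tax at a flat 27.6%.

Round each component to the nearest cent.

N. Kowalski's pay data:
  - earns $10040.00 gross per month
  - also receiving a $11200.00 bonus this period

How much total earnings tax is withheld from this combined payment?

$3655.45

Earnings Tax: taxable = $10040.00
  5.62% × $10040.00 = $564.25
Supplemental (27.6% flat on bonus): 27.6% × $11200.00 = $3091.20
Total earnings tax: $564.25 + $3091.20 = $3655.45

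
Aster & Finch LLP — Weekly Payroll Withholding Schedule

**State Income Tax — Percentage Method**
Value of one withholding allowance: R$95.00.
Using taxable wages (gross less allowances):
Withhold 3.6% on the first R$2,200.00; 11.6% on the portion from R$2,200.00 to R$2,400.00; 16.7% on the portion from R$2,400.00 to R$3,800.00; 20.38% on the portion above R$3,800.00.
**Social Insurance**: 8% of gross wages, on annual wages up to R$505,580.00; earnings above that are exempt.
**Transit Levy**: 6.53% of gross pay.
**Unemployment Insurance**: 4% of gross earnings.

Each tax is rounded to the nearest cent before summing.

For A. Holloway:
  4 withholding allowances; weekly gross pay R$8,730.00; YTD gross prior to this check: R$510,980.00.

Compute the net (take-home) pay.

R$6,547.24

State Income Tax: taxable = R$8,730.00 − 4×R$95.00 = R$8,350.00
  R$336.20 + 20.38% × (R$8,350.00 − R$3,800.00) = R$336.20 + 20.38% × R$4,550.00 = R$1,263.49
Social Insurance: YTD R$510,980.00 ≥ cap R$505,580.00 → R$0.00
Transit Levy: 6.53% × R$8,730.00 = R$570.07
Unemployment Insurance: 4% × R$8,730.00 = R$349.20
Total withheld: R$1,263.49 + R$0.00 + R$570.07 + R$349.20 = R$2,182.76
Net pay: R$8,730.00 − R$2,182.76 = R$6,547.24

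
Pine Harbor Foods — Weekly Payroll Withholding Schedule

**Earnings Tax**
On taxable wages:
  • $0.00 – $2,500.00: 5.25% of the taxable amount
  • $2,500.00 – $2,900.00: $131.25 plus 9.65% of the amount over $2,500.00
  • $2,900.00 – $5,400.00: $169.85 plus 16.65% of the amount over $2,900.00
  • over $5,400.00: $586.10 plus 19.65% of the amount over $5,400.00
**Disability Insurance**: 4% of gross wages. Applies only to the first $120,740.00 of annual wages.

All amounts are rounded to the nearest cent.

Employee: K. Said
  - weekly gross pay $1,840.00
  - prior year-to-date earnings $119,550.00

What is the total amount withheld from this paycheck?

$144.20

Earnings Tax: taxable = $1,840.00
  5.25% × $1,840.00 = $96.60
Disability Insurance: cap $120,740.00 − YTD $119,550.00 = $1,190.00 subject; 4% × $1,190.00 = $47.60
Total: $96.60 + $47.60 = $144.20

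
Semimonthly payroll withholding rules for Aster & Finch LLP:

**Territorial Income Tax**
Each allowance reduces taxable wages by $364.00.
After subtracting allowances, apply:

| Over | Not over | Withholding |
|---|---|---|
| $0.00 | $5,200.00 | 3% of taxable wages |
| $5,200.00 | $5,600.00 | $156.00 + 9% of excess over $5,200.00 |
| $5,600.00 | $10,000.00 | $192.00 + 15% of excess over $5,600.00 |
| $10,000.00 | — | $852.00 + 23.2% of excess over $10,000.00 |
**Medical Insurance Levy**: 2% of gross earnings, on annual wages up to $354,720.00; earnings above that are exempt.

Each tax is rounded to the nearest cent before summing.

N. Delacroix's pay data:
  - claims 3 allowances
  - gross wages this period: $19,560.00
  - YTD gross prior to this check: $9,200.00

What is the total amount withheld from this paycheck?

$3,207.78

Territorial Income Tax: taxable = $19,560.00 − 3×$364.00 = $18,468.00
  $852.00 + 23.2% × ($18,468.00 − $10,000.00) = $852.00 + 23.2% × $8,468.00 = $2,816.58
Medical Insurance Levy: 2% × $19,560.00 = $391.20
Total: $2,816.58 + $391.20 = $3,207.78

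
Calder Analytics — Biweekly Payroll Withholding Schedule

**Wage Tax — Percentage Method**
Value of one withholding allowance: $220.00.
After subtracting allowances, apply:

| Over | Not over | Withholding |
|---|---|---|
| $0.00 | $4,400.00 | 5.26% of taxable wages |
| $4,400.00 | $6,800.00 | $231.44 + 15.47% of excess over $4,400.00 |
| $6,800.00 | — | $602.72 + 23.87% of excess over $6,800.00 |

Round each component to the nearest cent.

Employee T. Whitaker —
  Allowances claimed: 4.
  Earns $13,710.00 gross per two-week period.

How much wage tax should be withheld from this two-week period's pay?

Wage Tax: taxable = $13,710.00 − 4×$220.00 = $12,830.00
  $602.72 + 23.87% × ($12,830.00 − $6,800.00) = $602.72 + 23.87% × $6,030.00 = $2,042.08

$2,042.08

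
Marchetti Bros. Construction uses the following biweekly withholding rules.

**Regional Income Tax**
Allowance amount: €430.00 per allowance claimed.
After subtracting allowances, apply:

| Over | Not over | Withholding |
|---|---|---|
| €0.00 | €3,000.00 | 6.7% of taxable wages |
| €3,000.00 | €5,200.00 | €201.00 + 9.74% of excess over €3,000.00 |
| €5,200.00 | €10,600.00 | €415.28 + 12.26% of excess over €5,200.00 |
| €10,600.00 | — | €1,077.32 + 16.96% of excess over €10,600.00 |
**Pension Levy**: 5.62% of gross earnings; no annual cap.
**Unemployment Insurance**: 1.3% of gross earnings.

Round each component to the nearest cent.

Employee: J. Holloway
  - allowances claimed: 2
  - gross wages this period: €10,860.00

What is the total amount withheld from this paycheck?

€1,755.27

Regional Income Tax: taxable = €10,860.00 − 2×€430.00 = €10,000.00
  €415.28 + 12.26% × (€10,000.00 − €5,200.00) = €415.28 + 12.26% × €4,800.00 = €1,003.76
Pension Levy: 5.62% × €10,860.00 = €610.33
Unemployment Insurance: 1.3% × €10,860.00 = €141.18
Total: €1,003.76 + €610.33 + €141.18 = €1,755.27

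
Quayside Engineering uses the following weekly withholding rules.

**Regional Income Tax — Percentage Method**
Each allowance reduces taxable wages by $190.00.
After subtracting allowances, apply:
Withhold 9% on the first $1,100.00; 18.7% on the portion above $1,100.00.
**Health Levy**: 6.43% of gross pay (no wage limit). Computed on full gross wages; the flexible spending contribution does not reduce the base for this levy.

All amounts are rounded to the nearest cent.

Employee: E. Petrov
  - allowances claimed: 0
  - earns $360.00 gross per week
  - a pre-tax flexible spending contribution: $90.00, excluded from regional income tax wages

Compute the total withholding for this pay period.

$47.45

Regional Income Tax: taxable = $360.00 − $90.00 = $270.00
  9% × $270.00 = $24.30
Health Levy: 6.43% × $360.00 = $23.15
Total: $24.30 + $23.15 = $47.45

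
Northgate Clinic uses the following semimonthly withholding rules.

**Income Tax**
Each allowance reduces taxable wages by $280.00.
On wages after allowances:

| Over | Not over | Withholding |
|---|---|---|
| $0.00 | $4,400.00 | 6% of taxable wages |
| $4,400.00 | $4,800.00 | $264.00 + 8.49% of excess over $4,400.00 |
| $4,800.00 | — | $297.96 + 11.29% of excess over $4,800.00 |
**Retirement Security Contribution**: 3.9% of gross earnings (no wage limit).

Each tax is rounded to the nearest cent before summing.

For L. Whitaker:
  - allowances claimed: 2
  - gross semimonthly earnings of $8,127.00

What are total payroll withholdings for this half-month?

$927.30

Income Tax: taxable = $8,127.00 − 2×$280.00 = $7,567.00
  $297.96 + 11.29% × ($7,567.00 − $4,800.00) = $297.96 + 11.29% × $2,767.00 = $610.35
Retirement Security Contribution: 3.9% × $8,127.00 = $316.95
Total: $610.35 + $316.95 = $927.30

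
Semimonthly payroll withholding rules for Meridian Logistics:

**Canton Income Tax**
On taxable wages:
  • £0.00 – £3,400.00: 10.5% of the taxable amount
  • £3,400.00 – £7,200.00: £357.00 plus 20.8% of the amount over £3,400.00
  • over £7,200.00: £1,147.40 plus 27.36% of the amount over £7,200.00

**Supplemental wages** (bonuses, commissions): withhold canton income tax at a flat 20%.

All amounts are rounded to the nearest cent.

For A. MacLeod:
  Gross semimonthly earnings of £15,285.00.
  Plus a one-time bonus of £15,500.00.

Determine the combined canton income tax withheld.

£6,459.46

Canton Income Tax: taxable = £15,285.00
  £1,147.40 + 27.36% × (£15,285.00 − £7,200.00) = £1,147.40 + 27.36% × £8,085.00 = £3,359.46
Supplemental (20% flat on bonus): 20% × £15,500.00 = £3,100.00
Total canton income tax: £3,359.46 + £3,100.00 = £6,459.46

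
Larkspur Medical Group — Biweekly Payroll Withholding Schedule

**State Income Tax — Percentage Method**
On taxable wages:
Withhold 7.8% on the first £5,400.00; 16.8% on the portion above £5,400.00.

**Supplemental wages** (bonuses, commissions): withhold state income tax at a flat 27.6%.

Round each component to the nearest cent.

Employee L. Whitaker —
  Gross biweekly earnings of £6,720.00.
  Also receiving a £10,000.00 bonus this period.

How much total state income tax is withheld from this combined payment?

State Income Tax: taxable = £6,720.00
  £421.20 + 16.8% × (£6,720.00 − £5,400.00) = £421.20 + 16.8% × £1,320.00 = £642.96
Supplemental (27.6% flat on bonus): 27.6% × £10,000.00 = £2,760.00
Total state income tax: £642.96 + £2,760.00 = £3,402.96

£3,402.96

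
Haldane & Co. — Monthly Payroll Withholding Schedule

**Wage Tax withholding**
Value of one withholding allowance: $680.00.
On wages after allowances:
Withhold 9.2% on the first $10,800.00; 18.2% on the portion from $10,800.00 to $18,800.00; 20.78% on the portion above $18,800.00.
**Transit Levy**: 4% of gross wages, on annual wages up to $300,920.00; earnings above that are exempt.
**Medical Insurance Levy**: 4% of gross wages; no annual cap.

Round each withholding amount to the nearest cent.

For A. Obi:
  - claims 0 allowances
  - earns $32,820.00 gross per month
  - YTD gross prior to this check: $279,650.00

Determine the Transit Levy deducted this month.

Transit Levy: cap $300,920.00 − YTD $279,650.00 = $21,270.00 subject; 4% × $21,270.00 = $850.80

$850.80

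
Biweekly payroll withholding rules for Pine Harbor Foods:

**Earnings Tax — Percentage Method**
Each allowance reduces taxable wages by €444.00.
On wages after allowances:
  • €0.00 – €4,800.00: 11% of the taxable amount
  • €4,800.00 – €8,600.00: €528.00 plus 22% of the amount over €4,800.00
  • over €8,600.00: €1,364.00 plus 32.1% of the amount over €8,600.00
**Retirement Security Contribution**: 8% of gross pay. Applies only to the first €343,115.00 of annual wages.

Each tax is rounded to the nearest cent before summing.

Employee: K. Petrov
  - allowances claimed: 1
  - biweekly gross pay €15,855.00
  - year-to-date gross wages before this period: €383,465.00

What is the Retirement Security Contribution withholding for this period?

Retirement Security Contribution: YTD €383,465.00 ≥ cap €343,115.00 → €0.00

€0.00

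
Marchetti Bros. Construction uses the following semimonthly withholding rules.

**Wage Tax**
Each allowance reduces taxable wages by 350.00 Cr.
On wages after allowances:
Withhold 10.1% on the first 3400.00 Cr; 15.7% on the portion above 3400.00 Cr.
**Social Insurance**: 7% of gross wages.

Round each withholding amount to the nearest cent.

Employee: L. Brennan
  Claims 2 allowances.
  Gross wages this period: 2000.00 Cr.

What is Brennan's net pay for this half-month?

Wage Tax: taxable = 2000.00 Cr − 2×350.00 Cr = 1300.00 Cr
  10.1% × 1300.00 Cr = 131.30 Cr
Social Insurance: 7% × 2000.00 Cr = 140.00 Cr
Total withheld: 131.30 Cr + 140.00 Cr = 271.30 Cr
Net pay: 2000.00 Cr − 271.30 Cr = 1728.70 Cr

1728.70 Cr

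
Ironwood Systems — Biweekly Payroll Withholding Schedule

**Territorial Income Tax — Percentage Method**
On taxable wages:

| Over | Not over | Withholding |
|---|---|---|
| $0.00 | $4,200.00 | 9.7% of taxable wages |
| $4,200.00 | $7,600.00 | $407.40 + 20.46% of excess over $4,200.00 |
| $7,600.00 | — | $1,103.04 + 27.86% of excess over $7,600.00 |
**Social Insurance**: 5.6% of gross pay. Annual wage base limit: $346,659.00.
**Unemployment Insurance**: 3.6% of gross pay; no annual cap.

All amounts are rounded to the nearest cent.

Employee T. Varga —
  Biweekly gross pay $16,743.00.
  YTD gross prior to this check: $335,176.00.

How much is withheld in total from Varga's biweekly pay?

$4,896.08

Territorial Income Tax: taxable = $16,743.00
  $1,103.04 + 27.86% × ($16,743.00 − $7,600.00) = $1,103.04 + 27.86% × $9,143.00 = $3,650.28
Social Insurance: cap $346,659.00 − YTD $335,176.00 = $11,483.00 subject; 5.6% × $11,483.00 = $643.05
Unemployment Insurance: 3.6% × $16,743.00 = $602.75
Total: $3,650.28 + $643.05 + $602.75 = $4,896.08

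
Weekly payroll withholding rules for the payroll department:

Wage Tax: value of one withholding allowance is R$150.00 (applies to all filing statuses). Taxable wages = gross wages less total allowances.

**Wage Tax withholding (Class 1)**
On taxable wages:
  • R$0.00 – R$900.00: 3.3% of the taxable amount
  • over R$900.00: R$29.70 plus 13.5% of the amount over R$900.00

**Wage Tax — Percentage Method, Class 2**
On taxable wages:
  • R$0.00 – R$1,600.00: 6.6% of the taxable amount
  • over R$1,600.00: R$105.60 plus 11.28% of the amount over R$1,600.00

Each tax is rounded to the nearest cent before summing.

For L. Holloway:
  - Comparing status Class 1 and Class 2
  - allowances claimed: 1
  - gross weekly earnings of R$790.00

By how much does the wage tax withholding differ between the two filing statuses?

Wage Tax (Class 1): taxable = R$790.00 − 1×R$150.00 = R$640.00
  3.3% × R$640.00 = R$21.12
Wage Tax (Class 2): taxable = R$790.00 − 1×R$150.00 = R$640.00
  6.6% × R$640.00 = R$42.24
Difference: |R$21.12 − R$42.24| = R$21.12 (higher under Class 2)

R$21.12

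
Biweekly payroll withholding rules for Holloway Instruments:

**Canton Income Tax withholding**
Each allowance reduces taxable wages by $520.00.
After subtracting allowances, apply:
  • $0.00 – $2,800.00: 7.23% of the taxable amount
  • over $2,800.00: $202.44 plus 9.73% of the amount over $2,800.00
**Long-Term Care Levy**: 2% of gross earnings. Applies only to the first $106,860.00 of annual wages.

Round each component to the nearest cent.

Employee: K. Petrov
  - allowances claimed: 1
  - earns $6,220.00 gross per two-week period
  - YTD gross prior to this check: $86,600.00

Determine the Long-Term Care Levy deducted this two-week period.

Long-Term Care Levy: 2% × $6,220.00 = $124.40

$124.40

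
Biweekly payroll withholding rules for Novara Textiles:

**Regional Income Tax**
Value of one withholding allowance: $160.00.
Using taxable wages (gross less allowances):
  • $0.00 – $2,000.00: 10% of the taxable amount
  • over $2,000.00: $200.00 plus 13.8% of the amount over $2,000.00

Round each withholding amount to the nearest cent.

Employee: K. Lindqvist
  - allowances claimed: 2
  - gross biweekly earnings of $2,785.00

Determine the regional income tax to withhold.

Regional Income Tax: taxable = $2,785.00 − 2×$160.00 = $2,465.00
  $200.00 + 13.8% × ($2,465.00 − $2,000.00) = $200.00 + 13.8% × $465.00 = $264.17

$264.17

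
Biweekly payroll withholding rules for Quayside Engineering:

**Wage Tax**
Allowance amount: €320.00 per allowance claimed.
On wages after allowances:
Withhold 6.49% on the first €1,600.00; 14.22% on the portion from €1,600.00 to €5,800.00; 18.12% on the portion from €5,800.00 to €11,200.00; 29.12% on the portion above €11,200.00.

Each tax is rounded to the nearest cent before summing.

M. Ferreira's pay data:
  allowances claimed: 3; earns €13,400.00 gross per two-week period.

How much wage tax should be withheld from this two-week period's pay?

Wage Tax: taxable = €13,400.00 − 3×€320.00 = €12,440.00
  €1,679.56 + 29.12% × (€12,440.00 − €11,200.00) = €1,679.56 + 29.12% × €1,240.00 = €2,040.65

€2,040.65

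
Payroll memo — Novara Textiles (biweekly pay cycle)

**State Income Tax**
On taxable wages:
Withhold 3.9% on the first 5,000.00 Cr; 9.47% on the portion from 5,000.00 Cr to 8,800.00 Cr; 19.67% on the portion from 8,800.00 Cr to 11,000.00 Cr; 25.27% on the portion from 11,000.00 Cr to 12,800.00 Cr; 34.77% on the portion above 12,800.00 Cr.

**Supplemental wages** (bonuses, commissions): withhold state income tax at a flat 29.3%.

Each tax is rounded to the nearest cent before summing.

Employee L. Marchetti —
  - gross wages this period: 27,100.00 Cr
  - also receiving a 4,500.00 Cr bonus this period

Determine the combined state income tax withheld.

State Income Tax: taxable = 27,100.00 Cr
  1,442.46 Cr + 34.77% × (27,100.00 Cr − 12,800.00 Cr) = 1,442.46 Cr + 34.77% × 14,300.00 Cr = 6,414.57 Cr
Supplemental (29.3% flat on bonus): 29.3% × 4,500.00 Cr = 1,318.50 Cr
Total state income tax: 6,414.57 Cr + 1,318.50 Cr = 7,733.07 Cr

7,733.07 Cr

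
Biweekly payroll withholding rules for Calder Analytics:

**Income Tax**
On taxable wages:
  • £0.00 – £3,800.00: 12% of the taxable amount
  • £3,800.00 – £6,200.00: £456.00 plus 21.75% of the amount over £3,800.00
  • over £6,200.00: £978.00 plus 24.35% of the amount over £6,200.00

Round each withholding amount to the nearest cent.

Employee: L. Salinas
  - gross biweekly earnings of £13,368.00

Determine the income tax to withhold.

£2,723.41

Income Tax: taxable = £13,368.00
  £978.00 + 24.35% × (£13,368.00 − £6,200.00) = £978.00 + 24.35% × £7,168.00 = £2,723.41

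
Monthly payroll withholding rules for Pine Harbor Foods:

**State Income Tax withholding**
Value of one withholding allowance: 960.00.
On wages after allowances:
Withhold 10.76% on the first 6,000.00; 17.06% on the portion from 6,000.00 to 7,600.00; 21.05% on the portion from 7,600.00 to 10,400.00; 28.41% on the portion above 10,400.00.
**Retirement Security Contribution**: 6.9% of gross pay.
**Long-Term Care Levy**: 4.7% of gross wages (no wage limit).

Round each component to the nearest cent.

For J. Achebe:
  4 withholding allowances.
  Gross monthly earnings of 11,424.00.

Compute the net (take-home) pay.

State Income Tax: taxable = 11,424.00 − 4×960.00 = 7,584.00
  645.60 + 17.06% × (7,584.00 − 6,000.00) = 645.60 + 17.06% × 1,584.00 = 915.83
Retirement Security Contribution: 6.9% × 11,424.00 = 788.26
Long-Term Care Levy: 4.7% × 11,424.00 = 536.93
Total withheld: 915.83 + 788.26 + 536.93 = 2,241.02
Net pay: 11,424.00 − 2,241.02 = 9,182.98

9,182.98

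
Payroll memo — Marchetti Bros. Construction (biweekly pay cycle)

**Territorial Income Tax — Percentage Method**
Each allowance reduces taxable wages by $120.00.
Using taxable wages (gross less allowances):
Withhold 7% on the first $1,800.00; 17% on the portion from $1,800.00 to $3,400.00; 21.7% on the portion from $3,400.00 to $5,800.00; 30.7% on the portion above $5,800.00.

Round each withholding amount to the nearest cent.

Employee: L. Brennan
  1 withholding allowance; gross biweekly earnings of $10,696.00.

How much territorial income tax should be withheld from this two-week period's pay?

$2,385.03

Territorial Income Tax: taxable = $10,696.00 − 1×$120.00 = $10,576.00
  $918.80 + 30.7% × ($10,576.00 − $5,800.00) = $918.80 + 30.7% × $4,776.00 = $2,385.03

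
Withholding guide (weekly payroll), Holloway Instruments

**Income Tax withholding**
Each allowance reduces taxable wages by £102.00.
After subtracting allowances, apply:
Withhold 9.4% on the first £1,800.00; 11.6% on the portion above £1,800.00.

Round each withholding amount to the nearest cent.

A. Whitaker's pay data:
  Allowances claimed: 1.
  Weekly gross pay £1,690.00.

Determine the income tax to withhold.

Income Tax: taxable = £1,690.00 − 1×£102.00 = £1,588.00
  9.4% × £1,588.00 = £149.27

£149.27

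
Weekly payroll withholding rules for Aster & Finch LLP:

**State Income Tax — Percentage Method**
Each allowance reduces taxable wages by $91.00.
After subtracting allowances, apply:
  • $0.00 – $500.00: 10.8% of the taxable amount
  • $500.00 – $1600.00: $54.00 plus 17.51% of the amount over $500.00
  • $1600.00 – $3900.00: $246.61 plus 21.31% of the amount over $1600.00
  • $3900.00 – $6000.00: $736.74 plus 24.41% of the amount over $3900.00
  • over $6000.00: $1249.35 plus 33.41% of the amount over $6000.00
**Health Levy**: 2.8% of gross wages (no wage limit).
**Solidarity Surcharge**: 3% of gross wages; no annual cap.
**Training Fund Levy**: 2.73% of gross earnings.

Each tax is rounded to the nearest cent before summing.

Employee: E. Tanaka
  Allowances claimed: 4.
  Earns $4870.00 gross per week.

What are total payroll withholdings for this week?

State Income Tax: taxable = $4870.00 − 4×$91.00 = $4506.00
  $736.74 + 24.41% × ($4506.00 − $3900.00) = $736.74 + 24.41% × $606.00 = $884.66
Health Levy: 2.8% × $4870.00 = $136.36
Solidarity Surcharge: 3% × $4870.00 = $146.10
Training Fund Levy: 2.73% × $4870.00 = $132.95
Total: $884.66 + $136.36 + $146.10 + $132.95 = $1300.07

$1300.07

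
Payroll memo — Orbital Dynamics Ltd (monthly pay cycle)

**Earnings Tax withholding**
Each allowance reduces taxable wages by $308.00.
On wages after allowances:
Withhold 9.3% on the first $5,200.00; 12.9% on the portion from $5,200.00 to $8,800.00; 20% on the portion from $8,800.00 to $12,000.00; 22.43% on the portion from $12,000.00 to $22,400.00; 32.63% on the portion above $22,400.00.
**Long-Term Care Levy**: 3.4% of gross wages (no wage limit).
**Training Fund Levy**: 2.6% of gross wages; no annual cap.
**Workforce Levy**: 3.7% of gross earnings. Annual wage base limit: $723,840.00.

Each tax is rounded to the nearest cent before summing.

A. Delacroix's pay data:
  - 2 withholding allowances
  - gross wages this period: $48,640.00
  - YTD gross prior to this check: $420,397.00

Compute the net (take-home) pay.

Earnings Tax: taxable = $48,640.00 − 2×$308.00 = $48,024.00
  $3,920.72 + 32.63% × ($48,024.00 − $22,400.00) = $3,920.72 + 32.63% × $25,624.00 = $12,281.83
Long-Term Care Levy: 3.4% × $48,640.00 = $1,653.76
Training Fund Levy: 2.6% × $48,640.00 = $1,264.64
Workforce Levy: 3.7% × $48,640.00 = $1,799.68
Total withheld: $12,281.83 + $1,653.76 + $1,264.64 + $1,799.68 = $16,999.91
Net pay: $48,640.00 − $16,999.91 = $31,640.09

$31,640.09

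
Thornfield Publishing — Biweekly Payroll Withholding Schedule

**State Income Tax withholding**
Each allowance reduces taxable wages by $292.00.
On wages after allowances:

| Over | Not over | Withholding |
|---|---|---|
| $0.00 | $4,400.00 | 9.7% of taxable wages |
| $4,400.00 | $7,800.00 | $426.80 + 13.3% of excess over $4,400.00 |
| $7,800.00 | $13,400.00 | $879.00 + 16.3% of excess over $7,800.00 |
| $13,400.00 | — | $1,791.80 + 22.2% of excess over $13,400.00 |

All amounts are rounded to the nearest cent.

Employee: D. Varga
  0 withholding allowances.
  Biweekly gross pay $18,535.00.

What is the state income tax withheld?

State Income Tax: taxable = $18,535.00
  $1,791.80 + 22.2% × ($18,535.00 − $13,400.00) = $1,791.80 + 22.2% × $5,135.00 = $2,931.77

$2,931.77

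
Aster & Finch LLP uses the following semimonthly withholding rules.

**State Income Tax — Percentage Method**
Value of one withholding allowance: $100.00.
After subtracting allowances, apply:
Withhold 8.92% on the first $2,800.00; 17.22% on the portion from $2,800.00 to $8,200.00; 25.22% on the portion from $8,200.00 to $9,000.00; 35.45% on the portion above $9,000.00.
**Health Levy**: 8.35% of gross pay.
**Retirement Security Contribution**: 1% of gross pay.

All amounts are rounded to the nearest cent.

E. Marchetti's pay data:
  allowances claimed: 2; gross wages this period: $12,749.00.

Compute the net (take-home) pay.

State Income Tax: taxable = $12,749.00 − 2×$100.00 = $12,549.00
  $1,381.40 + 35.45% × ($12,549.00 − $9,000.00) = $1,381.40 + 35.45% × $3,549.00 = $2,639.52
Health Levy: 8.35% × $12,749.00 = $1,064.54
Retirement Security Contribution: 1% × $12,749.00 = $127.49
Total withheld: $2,639.52 + $1,064.54 + $127.49 = $3,831.55
Net pay: $12,749.00 − $3,831.55 = $8,917.45

$8,917.45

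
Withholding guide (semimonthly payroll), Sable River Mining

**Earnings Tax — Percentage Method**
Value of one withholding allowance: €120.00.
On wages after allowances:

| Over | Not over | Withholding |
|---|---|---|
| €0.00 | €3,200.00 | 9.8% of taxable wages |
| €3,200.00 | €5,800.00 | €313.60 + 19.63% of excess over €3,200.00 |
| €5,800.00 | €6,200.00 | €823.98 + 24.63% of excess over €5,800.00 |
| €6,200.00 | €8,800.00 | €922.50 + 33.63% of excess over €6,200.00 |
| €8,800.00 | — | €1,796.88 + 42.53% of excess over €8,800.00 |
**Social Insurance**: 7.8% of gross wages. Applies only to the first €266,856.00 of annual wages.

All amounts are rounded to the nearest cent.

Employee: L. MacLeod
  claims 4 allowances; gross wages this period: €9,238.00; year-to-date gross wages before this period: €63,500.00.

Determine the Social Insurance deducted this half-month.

Social Insurance: 7.8% × €9,238.00 = €720.56

€720.56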